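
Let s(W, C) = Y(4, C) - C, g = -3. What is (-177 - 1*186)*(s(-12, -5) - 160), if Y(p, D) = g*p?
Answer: 60621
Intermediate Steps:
Y(p, D) = -3*p
s(W, C) = -12 - C (s(W, C) = -3*4 - C = -12 - C)
(-177 - 1*186)*(s(-12, -5) - 160) = (-177 - 1*186)*((-12 - 1*(-5)) - 160) = (-177 - 186)*((-12 + 5) - 160) = -363*(-7 - 160) = -363*(-167) = 60621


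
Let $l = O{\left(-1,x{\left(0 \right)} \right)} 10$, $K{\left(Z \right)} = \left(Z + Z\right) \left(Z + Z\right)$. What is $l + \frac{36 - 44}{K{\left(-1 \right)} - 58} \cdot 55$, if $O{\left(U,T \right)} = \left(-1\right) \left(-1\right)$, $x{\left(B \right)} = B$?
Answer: $\frac{490}{27} \approx 18.148$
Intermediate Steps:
$O{\left(U,T \right)} = 1$
$K{\left(Z \right)} = 4 Z^{2}$ ($K{\left(Z \right)} = 2 Z 2 Z = 4 Z^{2}$)
$l = 10$ ($l = 1 \cdot 10 = 10$)
$l + \frac{36 - 44}{K{\left(-1 \right)} - 58} \cdot 55 = 10 + \frac{36 - 44}{4 \left(-1\right)^{2} - 58} \cdot 55 = 10 + - \frac{8}{4 \cdot 1 - 58} \cdot 55 = 10 + - \frac{8}{4 - 58} \cdot 55 = 10 + - \frac{8}{-54} \cdot 55 = 10 + \left(-8\right) \left(- \frac{1}{54}\right) 55 = 10 + \frac{4}{27} \cdot 55 = 10 + \frac{220}{27} = \frac{490}{27}$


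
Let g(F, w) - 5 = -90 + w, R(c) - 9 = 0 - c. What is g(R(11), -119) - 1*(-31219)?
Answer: 31015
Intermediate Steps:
R(c) = 9 - c (R(c) = 9 + (0 - c) = 9 - c)
g(F, w) = -85 + w (g(F, w) = 5 + (-90 + w) = -85 + w)
g(R(11), -119) - 1*(-31219) = (-85 - 119) - 1*(-31219) = -204 + 31219 = 31015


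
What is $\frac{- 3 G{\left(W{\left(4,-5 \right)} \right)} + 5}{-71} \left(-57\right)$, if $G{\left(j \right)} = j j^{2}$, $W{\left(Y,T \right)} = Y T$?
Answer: $\frac{1368285}{71} \approx 19272.0$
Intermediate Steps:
$W{\left(Y,T \right)} = T Y$
$G{\left(j \right)} = j^{3}$
$\frac{- 3 G{\left(W{\left(4,-5 \right)} \right)} + 5}{-71} \left(-57\right) = \frac{- 3 \left(\left(-5\right) 4\right)^{3} + 5}{-71} \left(-57\right) = - \frac{- 3 \left(-20\right)^{3} + 5}{71} \left(-57\right) = - \frac{\left(-3\right) \left(-8000\right) + 5}{71} \left(-57\right) = - \frac{24000 + 5}{71} \left(-57\right) = \left(- \frac{1}{71}\right) 24005 \left(-57\right) = \left(- \frac{24005}{71}\right) \left(-57\right) = \frac{1368285}{71}$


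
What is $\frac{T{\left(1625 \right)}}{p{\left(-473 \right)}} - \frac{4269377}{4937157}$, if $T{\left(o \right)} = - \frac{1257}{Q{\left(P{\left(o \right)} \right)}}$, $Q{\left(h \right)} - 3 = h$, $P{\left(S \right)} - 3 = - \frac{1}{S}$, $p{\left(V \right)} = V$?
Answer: $- \frac{9602519647304}{22766598519489} \approx -0.42178$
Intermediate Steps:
$P{\left(S \right)} = 3 - \frac{1}{S}$
$Q{\left(h \right)} = 3 + h$
$T{\left(o \right)} = - \frac{1257}{6 - \frac{1}{o}}$ ($T{\left(o \right)} = - \frac{1257}{3 + \left(3 - \frac{1}{o}\right)} = - \frac{1257}{6 - \frac{1}{o}}$)
$\frac{T{\left(1625 \right)}}{p{\left(-473 \right)}} - \frac{4269377}{4937157} = \frac{\left(-1257\right) 1625 \frac{1}{-1 + 6 \cdot 1625}}{-473} - \frac{4269377}{4937157} = \left(-1257\right) 1625 \frac{1}{-1 + 9750} \left(- \frac{1}{473}\right) - \frac{4269377}{4937157} = \left(-1257\right) 1625 \cdot \frac{1}{9749} \left(- \frac{1}{473}\right) - \frac{4269377}{4937157} = \left(- \frac{2042625}{9749}\right) \left(- \frac{1}{473}\right) - \frac{4269377}{4937157} = \frac{2042625}{4611277} - \frac{4269377}{4937157} = - \frac{9602519647304}{22766598519489}$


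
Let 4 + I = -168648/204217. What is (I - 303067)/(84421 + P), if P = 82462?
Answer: -61892419055/34080345611 ≈ -1.8161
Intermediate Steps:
I = -985516/204217 (I = -4 - 168648/204217 = -985516/204217 ≈ -4.8258)
(I - 303067)/(84421 + P) = (-985516/204217 - 303067)/(84421 + 82462) = -61892419055/204217/166883 = -61892419055/204217*1/166883 = -61892419055/34080345611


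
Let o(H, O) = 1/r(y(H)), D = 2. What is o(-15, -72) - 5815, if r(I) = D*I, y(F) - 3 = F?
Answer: -139561/24 ≈ -5815.0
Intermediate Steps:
y(F) = 3 + F
r(I) = 2*I
o(H, O) = 1/(6 + 2*H) (o(H, O) = 1/(2*(3 + H)) = 1/(6 + 2*H))
o(-15, -72) - 5815 = 1/(2*(3 - 15)) - 5815 = (½)/(-12) - 5815 = (½)*(-1/12) - 5815 = -1/24 - 5815 = -139561/24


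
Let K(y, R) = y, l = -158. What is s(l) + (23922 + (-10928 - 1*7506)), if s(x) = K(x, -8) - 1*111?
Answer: 5219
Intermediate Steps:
s(x) = -111 + x (s(x) = x - 1*111 = x - 111 = -111 + x)
s(l) + (23922 + (-10928 - 1*7506)) = (-111 - 158) + (23922 + (-10928 - 1*7506)) = -269 + (23922 + (-10928 - 7506)) = -269 + (23922 - 18434) = -269 + 5488 = 5219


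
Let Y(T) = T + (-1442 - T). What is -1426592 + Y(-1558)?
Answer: -1428034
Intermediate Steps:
Y(T) = -1442
-1426592 + Y(-1558) = -1426592 - 1442 = -1428034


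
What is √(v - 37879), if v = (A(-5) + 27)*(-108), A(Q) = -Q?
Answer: I*√41335 ≈ 203.31*I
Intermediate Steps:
v = -3456 (v = (-1*(-5) + 27)*(-108) = (5 + 27)*(-108) = 32*(-108) = -3456)
√(v - 37879) = √(-3456 - 37879) = √(-41335) = I*√41335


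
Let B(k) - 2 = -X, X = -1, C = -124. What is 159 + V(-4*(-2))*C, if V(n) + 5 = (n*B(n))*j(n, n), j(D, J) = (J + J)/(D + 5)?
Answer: -37489/13 ≈ -2883.8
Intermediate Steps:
B(k) = 3 (B(k) = 2 - 1*(-1) = 2 + 1 = 3)
j(D, J) = 2*J/(5 + D) (j(D, J) = (2*J)/(5 + D) = 2*J/(5 + D))
V(n) = -5 + 6*n²/(5 + n) (V(n) = -5 + (n*3)*(2*n/(5 + n)) = -5 + (3*n)*(2*n/(5 + n)) = -5 + 6*n²/(5 + n))
159 + V(-4*(-2))*C = 159 + ((-25 - (-20)*(-2) + 6*(-4*(-2))²)/(5 - 4*(-2)))*(-124) = 159 + ((-25 - 5*8 + 6*8²)/(5 + 8))*(-124) = 159 + ((-25 - 40 + 6*64)/13)*(-124) = 159 + ((-25 - 40 + 384)/13)*(-124) = 159 + ((1/13)*319)*(-124) = 159 + (319/13)*(-124) = 159 - 39556/13 = -37489/13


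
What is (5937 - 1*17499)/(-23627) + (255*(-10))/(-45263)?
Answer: 583579656/1069428901 ≈ 0.54569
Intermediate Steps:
(5937 - 1*17499)/(-23627) + (255*(-10))/(-45263) = (5937 - 17499)*(-1/23627) - 2550*(-1/45263) = -11562*(-1/23627) + 2550/45263 = 11562/23627 + 2550/45263 = 583579656/1069428901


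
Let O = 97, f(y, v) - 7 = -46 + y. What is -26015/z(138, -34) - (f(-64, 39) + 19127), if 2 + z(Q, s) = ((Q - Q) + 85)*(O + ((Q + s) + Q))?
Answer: -548164527/28813 ≈ -19025.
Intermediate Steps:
f(y, v) = -39 + y (f(y, v) = 7 + (-46 + y) = -39 + y)
z(Q, s) = 8243 + 85*s + 170*Q (z(Q, s) = -2 + ((Q - Q) + 85)*(97 + ((Q + s) + Q)) = -2 + (0 + 85)*(97 + (s + 2*Q)) = -2 + 85*(97 + s + 2*Q) = -2 + (8245 + 85*s + 170*Q) = 8243 + 85*s + 170*Q)
-26015/z(138, -34) - (f(-64, 39) + 19127) = -26015/(8243 + 85*(-34) + 170*138) - ((-39 - 64) + 19127) = -26015/(8243 - 2890 + 23460) - (-103 + 19127) = -26015/28813 - 1*19024 = -26015*1/28813 - 19024 = -26015/28813 - 19024 = -548164527/28813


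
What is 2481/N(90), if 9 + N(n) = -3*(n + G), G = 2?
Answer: -827/95 ≈ -8.7053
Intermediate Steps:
N(n) = -15 - 3*n (N(n) = -9 - 3*(n + 2) = -9 - 3*(2 + n) = -9 + (-6 - 3*n) = -15 - 3*n)
2481/N(90) = 2481/(-15 - 3*90) = 2481/(-15 - 270) = 2481/(-285) = 2481*(-1/285) = -827/95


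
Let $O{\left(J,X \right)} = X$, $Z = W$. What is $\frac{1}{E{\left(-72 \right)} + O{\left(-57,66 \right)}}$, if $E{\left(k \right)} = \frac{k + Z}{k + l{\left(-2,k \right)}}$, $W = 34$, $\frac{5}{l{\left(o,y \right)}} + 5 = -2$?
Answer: $\frac{509}{33860} \approx 0.015032$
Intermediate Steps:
$l{\left(o,y \right)} = - \frac{5}{7}$ ($l{\left(o,y \right)} = \frac{5}{-5 - 2} = \frac{5}{-7} = 5 \left(- \frac{1}{7}\right) = - \frac{5}{7}$)
$Z = 34$
$E{\left(k \right)} = \frac{34 + k}{- \frac{5}{7} + k}$ ($E{\left(k \right)} = \frac{k + 34}{k - \frac{5}{7}} = \frac{34 + k}{- \frac{5}{7} + k}$)
$\frac{1}{E{\left(-72 \right)} + O{\left(-57,66 \right)}} = \frac{1}{\frac{7 \left(34 - 72\right)}{-5 + 7 \left(-72\right)} + 66} = \frac{1}{7 \frac{1}{-5 - 504} \left(-38\right) + 66} = \frac{1}{7 \frac{1}{-509} \left(-38\right) + 66} = \frac{1}{7 \left(- \frac{1}{509}\right) \left(-38\right) + 66} = \frac{1}{\frac{266}{509} + 66} = \frac{1}{\frac{33860}{509}} = \frac{509}{33860}$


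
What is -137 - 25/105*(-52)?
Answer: -2617/21 ≈ -124.62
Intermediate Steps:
-137 - 25/105*(-52) = -137 - 25*1/105*(-52) = -137 - 5/21*(-52) = -137 + 260/21 = -2617/21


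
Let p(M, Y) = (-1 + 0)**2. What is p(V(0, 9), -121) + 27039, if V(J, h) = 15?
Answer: 27040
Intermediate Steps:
p(M, Y) = 1 (p(M, Y) = (-1)**2 = 1)
p(V(0, 9), -121) + 27039 = 1 + 27039 = 27040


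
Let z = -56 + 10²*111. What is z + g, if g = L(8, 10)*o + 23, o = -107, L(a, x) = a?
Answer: 10211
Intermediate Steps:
z = 11044 (z = -56 + 100*111 = -56 + 11100 = 11044)
g = -833 (g = 8*(-107) + 23 = -856 + 23 = -833)
z + g = 11044 - 833 = 10211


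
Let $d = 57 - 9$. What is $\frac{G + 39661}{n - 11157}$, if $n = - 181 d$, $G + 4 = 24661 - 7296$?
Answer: $- \frac{8146}{2835} \approx -2.8734$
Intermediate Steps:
$d = 48$ ($d = 57 - 9 = 48$)
$G = 17361$ ($G = -4 + \left(24661 - 7296\right) = -4 + 17365 = 17361$)
$n = -8688$ ($n = \left(-181\right) 48 = -8688$)
$\frac{G + 39661}{n - 11157} = \frac{17361 + 39661}{-8688 - 11157} = \frac{57022}{-19845} = 57022 \left(- \frac{1}{19845}\right) = - \frac{8146}{2835}$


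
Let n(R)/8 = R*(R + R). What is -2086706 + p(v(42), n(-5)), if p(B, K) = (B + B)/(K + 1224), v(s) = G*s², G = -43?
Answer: -60517183/29 ≈ -2.0868e+6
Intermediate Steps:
n(R) = 16*R² (n(R) = 8*(R*(R + R)) = 8*(R*(2*R)) = 8*(2*R²) = 16*R²)
v(s) = -43*s²
p(B, K) = 2*B/(1224 + K) (p(B, K) = (2*B)/(1224 + K) = 2*B/(1224 + K))
-2086706 + p(v(42), n(-5)) = -2086706 + 2*(-43*42²)/(1224 + 16*(-5)²) = -2086706 + 2*(-43*1764)/(1224 + 16*25) = -2086706 + 2*(-75852)/(1224 + 400) = -2086706 + 2*(-75852)/1624 = -2086706 + 2*(-75852)*(1/1624) = -2086706 - 2709/29 = -60517183/29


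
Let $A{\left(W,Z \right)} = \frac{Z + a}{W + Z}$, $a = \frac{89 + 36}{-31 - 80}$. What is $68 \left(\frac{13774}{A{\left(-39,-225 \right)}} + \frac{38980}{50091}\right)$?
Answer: $\frac{343729355074912}{314321025} \approx 1.0936 \cdot 10^{6}$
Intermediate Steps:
$a = - \frac{125}{111}$ ($a = \frac{125}{-111} = 125 \left(- \frac{1}{111}\right) = - \frac{125}{111} \approx -1.1261$)
$A{\left(W,Z \right)} = \frac{- \frac{125}{111} + Z}{W + Z}$ ($A{\left(W,Z \right)} = \frac{Z - \frac{125}{111}}{W + Z} = \frac{- \frac{125}{111} + Z}{W + Z}$)
$68 \left(\frac{13774}{A{\left(-39,-225 \right)}} + \frac{38980}{50091}\right) = 68 \left(\frac{13774}{\frac{1}{-39 - 225} \left(- \frac{125}{111} - 225\right)} + \frac{38980}{50091}\right) = 68 \left(\frac{13774}{\frac{1}{-264} \left(- \frac{25100}{111}\right)} + 38980 \cdot \frac{1}{50091}\right) = 68 \left(\frac{13774}{\left(- \frac{1}{264}\right) \left(- \frac{25100}{111}\right)} + \frac{38980}{50091}\right) = 68 \left(\frac{13774}{\frac{6275}{7326}} + \frac{38980}{50091}\right) = 68 \left(13774 \cdot \frac{7326}{6275} + \frac{38980}{50091}\right) = 68 \left(\frac{100908324}{6275} + \frac{38980}{50091}\right) = 68 \cdot \frac{5054843456984}{314321025} = \frac{343729355074912}{314321025}$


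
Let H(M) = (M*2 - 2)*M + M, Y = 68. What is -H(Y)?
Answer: -9180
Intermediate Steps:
H(M) = M + M*(-2 + 2*M) (H(M) = (2*M - 2)*M + M = (-2 + 2*M)*M + M = M*(-2 + 2*M) + M = M + M*(-2 + 2*M))
-H(Y) = -68*(-1 + 2*68) = -68*(-1 + 136) = -68*135 = -1*9180 = -9180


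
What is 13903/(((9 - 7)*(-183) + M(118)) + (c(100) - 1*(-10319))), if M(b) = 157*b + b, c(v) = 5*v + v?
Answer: 13903/29197 ≈ 0.47618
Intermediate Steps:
c(v) = 6*v
M(b) = 158*b
13903/(((9 - 7)*(-183) + M(118)) + (c(100) - 1*(-10319))) = 13903/(((9 - 7)*(-183) + 158*118) + (6*100 - 1*(-10319))) = 13903/((2*(-183) + 18644) + (600 + 10319)) = 13903/((-366 + 18644) + 10919) = 13903/(18278 + 10919) = 13903/29197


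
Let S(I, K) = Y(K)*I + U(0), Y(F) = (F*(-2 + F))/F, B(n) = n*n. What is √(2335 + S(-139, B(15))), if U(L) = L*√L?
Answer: I*√28662 ≈ 169.3*I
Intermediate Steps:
B(n) = n²
U(L) = L^(3/2)
Y(F) = -2 + F
S(I, K) = I*(-2 + K) (S(I, K) = (-2 + K)*I + 0^(3/2) = I*(-2 + K) + 0 = I*(-2 + K))
√(2335 + S(-139, B(15))) = √(2335 - 139*(-2 + 15²)) = √(2335 - 139*(-2 + 225)) = √(2335 - 139*223) = √(2335 - 30997) = √(-28662) = I*√28662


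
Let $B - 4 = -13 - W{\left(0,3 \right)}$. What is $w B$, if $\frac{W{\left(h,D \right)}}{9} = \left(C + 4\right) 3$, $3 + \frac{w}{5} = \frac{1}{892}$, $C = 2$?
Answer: $\frac{2287125}{892} \approx 2564.0$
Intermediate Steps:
$w = - \frac{13375}{892}$ ($w = -15 + \frac{5}{892} = - \frac{13375}{892} \approx -14.994$)
$W{\left(h,D \right)} = 162$ ($W{\left(h,D \right)} = 9 \left(2 + 4\right) 3 = 9 \cdot 6 \cdot 3 = 9 \cdot 18 = 162$)
$B = -171$ ($B = 4 - 175 = -171$)
$w B = \left(- \frac{13375}{892}\right) \left(-171\right) = \frac{2287125}{892}$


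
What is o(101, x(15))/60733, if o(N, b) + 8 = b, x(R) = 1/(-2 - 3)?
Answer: -41/303665 ≈ -0.00013502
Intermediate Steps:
x(R) = -1/5 (x(R) = 1/(-5) = -1/5)
o(N, b) = -8 + b
o(101, x(15))/60733 = (-8 - 1/5)/60733 = -41/5*1/60733 = -41/303665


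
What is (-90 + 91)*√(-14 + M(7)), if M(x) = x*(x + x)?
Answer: 2*√21 ≈ 9.1651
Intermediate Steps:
M(x) = 2*x² (M(x) = x*(2*x) = 2*x²)
(-90 + 91)*√(-14 + M(7)) = (-90 + 91)*√(-14 + 2*7²) = 1*√(-14 + 2*49) = 1*√(-14 + 98) = 1*√84 = 1*(2*√21) = 2*√21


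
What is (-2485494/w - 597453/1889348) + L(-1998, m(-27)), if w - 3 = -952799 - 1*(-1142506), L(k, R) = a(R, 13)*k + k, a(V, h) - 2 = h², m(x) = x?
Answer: -61590406962761511/179214104540 ≈ -3.4367e+5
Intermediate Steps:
a(V, h) = 2 + h²
L(k, R) = 172*k (L(k, R) = (2 + 13²)*k + k = (2 + 169)*k + k = 171*k + k = 172*k)
w = 189710 (w = 3 + (-952799 - 1*(-1142506)) = 3 + (-952799 + 1142506) = 3 + 189707 = 189710)
(-2485494/w - 597453/1889348) + L(-1998, m(-27)) = (-2485494/189710 - 597453/1889348) + 172*(-1998) = (-2485494*1/189710 - 597453*1/1889348) - 343656 = (-1242747/94855 - 597453/1889348) - 343656 = -2404652963271/179214104540 - 343656 = -61590406962761511/179214104540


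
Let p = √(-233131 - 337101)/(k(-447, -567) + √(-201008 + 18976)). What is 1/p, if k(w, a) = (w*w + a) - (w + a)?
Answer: 5012830946/(√1621882366 + 50064*I*√142558) ≈ 0.565 - 265.19*I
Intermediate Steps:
k(w, a) = w² - w (k(w, a) = (w² + a) - (a + w) = (a + w²) + (-a - w) = w² - w)
p = 2*I*√142558/(200256 + 4*I*√11377) (p = √(-233131 - 337101)/(-447*(-1 - 447) + √(-201008 + 18976)) = √(-570232)/(-447*(-448) + √(-182032)) = (2*I*√142558)/(200256 + 4*I*√11377) = 2*I*√142558/(200256 + 4*I*√11377) ≈ 8.0339e-6 + 0.0037708*I)
1/p = 1/(√1621882366/5012830946 + 25032*I*√142558/2506415473)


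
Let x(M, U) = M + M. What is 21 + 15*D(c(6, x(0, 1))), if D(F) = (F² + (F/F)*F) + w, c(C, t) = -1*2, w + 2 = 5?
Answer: 96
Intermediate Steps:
w = 3 (w = -2 + 5 = 3)
x(M, U) = 2*M
c(C, t) = -2
D(F) = 3 + F + F² (D(F) = (F² + (F/F)*F) + 3 = (F² + 1*F) + 3 = (F² + F) + 3 = (F + F²) + 3 = 3 + F + F²)
21 + 15*D(c(6, x(0, 1))) = 21 + 15*(3 - 2 + (-2)²) = 21 + 15*(3 - 2 + 4) = 21 + 15*5 = 21 + 75 = 96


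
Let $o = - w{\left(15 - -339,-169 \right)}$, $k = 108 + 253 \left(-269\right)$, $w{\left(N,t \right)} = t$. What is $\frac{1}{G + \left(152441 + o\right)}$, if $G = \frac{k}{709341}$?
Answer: $\frac{709341}{108252462061} \approx 6.5527 \cdot 10^{-6}$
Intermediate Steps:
$k = -67949$ ($k = 108 - 68057 = -67949$)
$o = 169$ ($o = \left(-1\right) \left(-169\right) = 169$)
$G = - \frac{67949}{709341} \approx -0.095792$
$\frac{1}{G + \left(152441 + o\right)} = \frac{1}{- \frac{67949}{709341} + \left(152441 + 169\right)} = \frac{1}{- \frac{67949}{709341} + 152610} = \frac{1}{\frac{108252462061}{709341}} = \frac{709341}{108252462061}$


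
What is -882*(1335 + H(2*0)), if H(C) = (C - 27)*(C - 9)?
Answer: -1391796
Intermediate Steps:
H(C) = (-27 + C)*(-9 + C)
-882*(1335 + H(2*0)) = -882*(1335 + (243 + (2*0)² - 72*0)) = -882*(1335 + (243 + 0² - 36*0)) = -882*(1335 + (243 + 0 + 0)) = -882*(1335 + 243) = -882*1578 = -1391796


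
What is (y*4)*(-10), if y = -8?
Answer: 320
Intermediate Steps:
(y*4)*(-10) = -8*4*(-10) = -32*(-10) = 320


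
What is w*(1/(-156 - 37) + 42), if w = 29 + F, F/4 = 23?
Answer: 980705/193 ≈ 5081.4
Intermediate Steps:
F = 92 (F = 4*23 = 92)
w = 121 (w = 29 + 92 = 121)
w*(1/(-156 - 37) + 42) = 121*(1/(-156 - 37) + 42) = 121*(1/(-193) + 42) = 121*(-1/193 + 42) = 121*(8105/193) = 980705/193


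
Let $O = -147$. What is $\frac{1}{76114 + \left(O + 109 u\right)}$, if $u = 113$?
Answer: $\frac{1}{88284} \approx 1.1327 \cdot 10^{-5}$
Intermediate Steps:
$\frac{1}{76114 + \left(O + 109 u\right)} = \frac{1}{76114 + \left(-147 + 109 \cdot 113\right)} = \frac{1}{76114 + \left(-147 + 12317\right)} = \frac{1}{76114 + 12170} = \frac{1}{88284}$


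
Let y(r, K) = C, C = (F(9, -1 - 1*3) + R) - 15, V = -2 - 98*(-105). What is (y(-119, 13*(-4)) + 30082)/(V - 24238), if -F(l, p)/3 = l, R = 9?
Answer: -30049/13950 ≈ -2.1540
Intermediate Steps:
F(l, p) = -3*l
V = 10288 (V = -2 + 10290 = 10288)
C = -33 (C = (-3*9 + 9) - 15 = (-27 + 9) - 15 = -18 - 15 = -33)
y(r, K) = -33
(y(-119, 13*(-4)) + 30082)/(V - 24238) = (-33 + 30082)/(10288 - 24238) = 30049/(-13950) = 30049*(-1/13950) = -30049/13950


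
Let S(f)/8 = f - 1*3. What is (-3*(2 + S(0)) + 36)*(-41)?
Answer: -4182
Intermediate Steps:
S(f) = -24 + 8*f (S(f) = 8*(f - 1*3) = 8*(f - 3) = 8*(-3 + f) = -24 + 8*f)
(-3*(2 + S(0)) + 36)*(-41) = (-3*(2 + (-24 + 8*0)) + 36)*(-41) = (-3*(2 + (-24 + 0)) + 36)*(-41) = (-3*(2 - 24) + 36)*(-41) = (-3*(-22) + 36)*(-41) = (66 + 36)*(-41) = 102*(-41) = -4182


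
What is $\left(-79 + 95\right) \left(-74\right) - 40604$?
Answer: $-41788$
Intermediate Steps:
$\left(-79 + 95\right) \left(-74\right) - 40604 = 16 \left(-74\right) - 40604 = -1184 - 40604 = -41788$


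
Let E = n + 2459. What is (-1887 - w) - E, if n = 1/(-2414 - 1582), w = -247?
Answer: -16379603/3996 ≈ -4099.0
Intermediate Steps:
n = -1/3996 (n = 1/(-3996) = -1/3996 ≈ -0.00025025)
E = 9826163/3996 (E = -1/3996 + 2459 = 9826163/3996 ≈ 2459.0)
(-1887 - w) - E = (-1887 - 1*(-247)) - 1*9826163/3996 = (-1887 + 247) - 9826163/3996 = -1640 - 9826163/3996 = -16379603/3996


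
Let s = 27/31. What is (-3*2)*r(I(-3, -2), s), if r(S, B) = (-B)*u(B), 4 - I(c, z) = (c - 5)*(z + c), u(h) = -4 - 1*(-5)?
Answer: 162/31 ≈ 5.2258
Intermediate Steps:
s = 27/31 (s = 27*(1/31) = 27/31 ≈ 0.87097)
u(h) = 1 (u(h) = -4 + 5 = 1)
I(c, z) = 4 - (-5 + c)*(c + z) (I(c, z) = 4 - (c - 5)*(z + c) = 4 - (-5 + c)*(c + z))
r(S, B) = -B (r(S, B) = -B*1 = -B)
(-3*2)*r(I(-3, -2), s) = (-3*2)*(-1*27/31) = -6*(-27/31) = 162/31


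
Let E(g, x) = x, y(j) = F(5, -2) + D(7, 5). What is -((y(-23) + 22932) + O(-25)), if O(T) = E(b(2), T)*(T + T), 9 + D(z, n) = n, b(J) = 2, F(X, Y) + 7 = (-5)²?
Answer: -24196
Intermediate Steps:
F(X, Y) = 18 (F(X, Y) = -7 + (-5)² = -7 + 25 = 18)
D(z, n) = -9 + n
y(j) = 14 (y(j) = 18 + (-9 + 5) = 18 - 4 = 14)
O(T) = 2*T² (O(T) = T*(T + T) = T*(2*T) = 2*T²)
-((y(-23) + 22932) + O(-25)) = -((14 + 22932) + 2*(-25)²) = -(22946 + 2*625) = -(22946 + 1250) = -1*24196 = -24196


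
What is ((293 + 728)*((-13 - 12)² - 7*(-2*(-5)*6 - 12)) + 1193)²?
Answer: 87771172644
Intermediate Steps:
((293 + 728)*((-13 - 12)² - 7*(-2*(-5)*6 - 12)) + 1193)² = (1021*((-25)² - 7*(10*6 - 12)) + 1193)² = (1021*(625 - 7*(60 - 12)) + 1193)² = (1021*(625 - 7*48) + 1193)² = (1021*(625 - 336) + 1193)² = (1021*289 + 1193)² = (295069 + 1193)² = 296262² = 87771172644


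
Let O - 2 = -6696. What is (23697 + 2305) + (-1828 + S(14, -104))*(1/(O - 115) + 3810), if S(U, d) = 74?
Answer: -45325727288/6809 ≈ -6.6567e+6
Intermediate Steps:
O = -6694 (O = 2 - 6696 = -6694)
(23697 + 2305) + (-1828 + S(14, -104))*(1/(O - 115) + 3810) = (23697 + 2305) + (-1828 + 74)*(1/(-6694 - 115) + 3810) = 26002 - 1754*(1/(-6809) + 3810) = 26002 - 1754*(-1/6809 + 3810) = 26002 - 1754*25942289/6809 = 26002 - 45502774906/6809 = -45325727288/6809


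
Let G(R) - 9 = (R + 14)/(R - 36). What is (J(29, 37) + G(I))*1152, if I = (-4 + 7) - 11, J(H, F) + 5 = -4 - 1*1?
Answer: -14400/11 ≈ -1309.1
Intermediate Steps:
J(H, F) = -10 (J(H, F) = -5 + (-4 - 1*1) = -5 + (-4 - 1) = -5 - 5 = -10)
I = -8 (I = 3 - 11 = -8)
G(R) = 9 + (14 + R)/(-36 + R) (G(R) = 9 + (R + 14)/(R - 36) = 9 + (14 + R)/(-36 + R))
(J(29, 37) + G(I))*1152 = (-10 + 10*(-31 - 8)/(-36 - 8))*1152 = (-10 + 10*(-39)/(-44))*1152 = (-10 + 10*(-1/44)*(-39))*1152 = (-10 + 195/22)*1152 = -25/22*1152 = -14400/11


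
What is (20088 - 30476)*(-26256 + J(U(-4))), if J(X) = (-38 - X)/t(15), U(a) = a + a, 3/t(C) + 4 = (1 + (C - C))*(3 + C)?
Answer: 274201648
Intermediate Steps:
t(C) = 3/(-1 + C) (t(C) = 3/(-4 + (1 + (C - C))*(3 + C)) = 3/(-4 + (1 + 0)*(3 + C)) = 3/(-4 + 1*(3 + C)) = 3/(-4 + (3 + C)) = 3/(-1 + C))
U(a) = 2*a
J(X) = -532/3 - 14*X/3 (J(X) = (-38 - X)/((3/(-1 + 15))) = (-38 - X)/((3/14)) = (-38 - X)/((3*(1/14))) = (-38 - X)/(3/14) = (-38 - X)*(14/3) = -532/3 - 14*X/3)
(20088 - 30476)*(-26256 + J(U(-4))) = (20088 - 30476)*(-26256 + (-532/3 - 28*(-4)/3)) = -10388*(-26256 + (-532/3 - 14/3*(-8))) = -10388*(-26256 + (-532/3 + 112/3)) = -10388*(-26256 - 140) = -10388*(-26396) = 274201648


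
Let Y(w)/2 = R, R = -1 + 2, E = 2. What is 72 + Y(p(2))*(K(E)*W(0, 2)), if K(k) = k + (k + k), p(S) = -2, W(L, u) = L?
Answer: 72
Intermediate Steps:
R = 1
K(k) = 3*k (K(k) = k + 2*k = 3*k)
Y(w) = 2 (Y(w) = 2*1 = 2)
72 + Y(p(2))*(K(E)*W(0, 2)) = 72 + 2*((3*2)*0) = 72 + 2*(6*0) = 72 + 2*0 = 72 + 0 = 72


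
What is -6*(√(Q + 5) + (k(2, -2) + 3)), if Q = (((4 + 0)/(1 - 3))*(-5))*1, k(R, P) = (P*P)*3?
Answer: -90 - 6*√15 ≈ -113.24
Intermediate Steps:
k(R, P) = 3*P² (k(R, P) = P²*3 = 3*P²)
Q = 10 (Q = ((4/(-2))*(-5))*1 = ((4*(-½))*(-5))*1 = -2*(-5)*1 = 10*1 = 10)
-6*(√(Q + 5) + (k(2, -2) + 3)) = -6*(√(10 + 5) + (3*(-2)² + 3)) = -6*(√15 + (3*4 + 3)) = -6*(√15 + (12 + 3)) = -6*(√15 + 15) = -6*(15 + √15) = -90 - 6*√15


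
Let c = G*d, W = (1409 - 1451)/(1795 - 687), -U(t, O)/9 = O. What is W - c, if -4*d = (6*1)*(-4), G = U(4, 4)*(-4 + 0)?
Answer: -478677/554 ≈ -864.04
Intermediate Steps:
U(t, O) = -9*O
W = -21/554 (W = -42/1108 = -42*1/1108 = -21/554 ≈ -0.037906)
G = 144 (G = (-9*4)*(-4 + 0) = -36*(-4) = 144)
d = 6 (d = -6*1*(-4)/4 = -3*(-4)/2 = -¼*(-24) = 6)
c = 864 (c = 144*6 = 864)
W - c = -21/554 - 1*864 = -21/554 - 864 = -478677/554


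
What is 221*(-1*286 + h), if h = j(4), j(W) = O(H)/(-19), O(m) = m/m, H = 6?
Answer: -1201135/19 ≈ -63218.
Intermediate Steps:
O(m) = 1
j(W) = -1/19 (j(W) = 1/(-19) = 1*(-1/19) = -1/19)
h = -1/19 ≈ -0.052632
221*(-1*286 + h) = 221*(-1*286 - 1/19) = 221*(-286 - 1/19) = 221*(-5435/19) = -1201135/19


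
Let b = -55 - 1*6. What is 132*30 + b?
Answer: 3899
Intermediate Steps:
b = -61 (b = -55 - 6 = -61)
132*30 + b = 132*30 - 61 = 3960 - 61 = 3899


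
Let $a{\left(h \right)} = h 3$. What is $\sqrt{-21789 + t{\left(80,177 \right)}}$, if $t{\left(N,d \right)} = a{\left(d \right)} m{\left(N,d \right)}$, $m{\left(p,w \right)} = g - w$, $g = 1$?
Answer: $3 i \sqrt{12805} \approx 339.48 i$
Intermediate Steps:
$a{\left(h \right)} = 3 h$
$m{\left(p,w \right)} = 1 - w$
$t{\left(N,d \right)} = 3 d \left(1 - d\right)$
$\sqrt{-21789 + t{\left(80,177 \right)}} = \sqrt{-21789 + 3 \cdot 177 \left(1 - 177\right)} = \sqrt{-21789 + 3 \cdot 177 \left(-176\right)} = \sqrt{-21789 - 93456} = \sqrt{-115245} = 3 i \sqrt{12805}$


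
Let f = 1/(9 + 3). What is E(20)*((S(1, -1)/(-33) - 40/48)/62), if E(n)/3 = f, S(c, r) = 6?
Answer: -67/16368 ≈ -0.0040933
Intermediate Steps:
f = 1/12 ≈ 0.083333
E(n) = ¼ (E(n) = 3*(1/12) = ¼)
E(20)*((S(1, -1)/(-33) - 40/48)/62) = ((6/(-33) - 40/48)/62)/4 = ((6*(-1/33) - 40*1/48)*(1/62))/4 = ((-2/11 - ⅚)*(1/62))/4 = (-67/66*1/62)/4 = (¼)*(-67/4092) = -67/16368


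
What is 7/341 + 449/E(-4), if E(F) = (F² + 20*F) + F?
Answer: -152633/23188 ≈ -6.5824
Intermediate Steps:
E(F) = F² + 21*F
7/341 + 449/E(-4) = 7/341 + 449/((-4*(21 - 4))) = 7*(1/341) + 449/((-4*17)) = 7/341 + 449/(-68) = 7/341 + 449*(-1/68) = 7/341 - 449/68 = -152633/23188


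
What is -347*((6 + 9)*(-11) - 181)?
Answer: 120062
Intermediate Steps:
-347*((6 + 9)*(-11) - 181) = -347*(15*(-11) - 181) = -347*(-165 - 181) = -347*(-346) = 120062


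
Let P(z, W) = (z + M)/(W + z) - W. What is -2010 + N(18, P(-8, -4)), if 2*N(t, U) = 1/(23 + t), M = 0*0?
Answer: -164819/82 ≈ -2010.0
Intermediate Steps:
M = 0
P(z, W) = -W + z/(W + z) (P(z, W) = (z + 0)/(W + z) - W = z/(W + z) - W = -W + z/(W + z))
N(t, U) = 1/(2*(23 + t))
-2010 + N(18, P(-8, -4)) = -2010 + 1/(2*(23 + 18)) = -2010 + (½)/41 = -2010 + (½)*(1/41) = -2010 + 1/82 = -164819/82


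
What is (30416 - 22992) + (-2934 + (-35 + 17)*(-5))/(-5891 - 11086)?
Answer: 42013364/5659 ≈ 7424.2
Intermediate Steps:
(30416 - 22992) + (-2934 + (-35 + 17)*(-5))/(-5891 - 11086) = 7424 + (-2934 - 18*(-5))/(-16977) = 7424 + (-2934 + 90)*(-1/16977) = 7424 - 2844*(-1/16977) = 7424 + 948/5659 = 42013364/5659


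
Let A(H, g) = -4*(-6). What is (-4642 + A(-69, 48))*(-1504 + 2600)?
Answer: -5061328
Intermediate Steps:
A(H, g) = 24
(-4642 + A(-69, 48))*(-1504 + 2600) = (-4642 + 24)*(-1504 + 2600) = -4618*1096 = -5061328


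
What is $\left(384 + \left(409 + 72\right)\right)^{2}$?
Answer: $748225$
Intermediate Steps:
$\left(384 + \left(409 + 72\right)\right)^{2} = \left(384 + 481\right)^{2} = 865^{2} = 748225$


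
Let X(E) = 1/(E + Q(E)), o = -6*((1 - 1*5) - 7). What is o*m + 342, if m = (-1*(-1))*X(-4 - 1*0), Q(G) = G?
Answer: 1335/4 ≈ 333.75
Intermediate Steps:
o = 66 (o = -6*((1 - 5) - 7) = -6*(-4 - 7) = -6*(-11) = 66)
X(E) = 1/(2*E) (X(E) = 1/(E + E) = 1/(2*E))
m = -⅛ (m = (-1*(-1))*(1/(2*(-4 - 1*0))) = 1*(1/(2*(-4 + 0))) = 1*((½)/(-4)) = 1*((½)*(-¼)) = 1*(-⅛) = -⅛ ≈ -0.12500)
o*m + 342 = 66*(-⅛) + 342 = -33/4 + 342 = 1335/4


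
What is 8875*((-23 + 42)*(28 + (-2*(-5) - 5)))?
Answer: 5564625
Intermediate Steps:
8875*((-23 + 42)*(28 + (-2*(-5) - 5))) = 8875*(19*(28 + (10 - 5))) = 8875*(19*(28 + 5)) = 8875*(19*33) = 8875*627 = 5564625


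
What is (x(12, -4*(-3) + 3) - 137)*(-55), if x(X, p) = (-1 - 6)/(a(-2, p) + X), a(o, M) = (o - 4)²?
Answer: 362065/48 ≈ 7543.0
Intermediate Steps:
a(o, M) = (-4 + o)²
x(X, p) = -7/(36 + X) (x(X, p) = (-1 - 6)/((-4 - 2)² + X) = -7/((-6)² + X) = -7/(36 + X))
(x(12, -4*(-3) + 3) - 137)*(-55) = (-7/(36 + 12) - 137)*(-55) = (-7/48 - 137)*(-55) = -6583/48*(-55) = 362065/48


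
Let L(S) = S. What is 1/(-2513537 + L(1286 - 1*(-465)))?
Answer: -1/2511786 ≈ -3.9812e-7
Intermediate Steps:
1/(-2513537 + L(1286 - 1*(-465))) = 1/(-2513537 + (1286 - 1*(-465))) = 1/(-2513537 + (1286 + 465)) = 1/(-2513537 + 1751) = 1/(-2511786) = -1/2511786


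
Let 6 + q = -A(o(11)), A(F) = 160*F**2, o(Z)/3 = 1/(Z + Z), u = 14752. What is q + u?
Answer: 1783906/121 ≈ 14743.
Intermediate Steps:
o(Z) = 3/(2*Z) (o(Z) = 3/(Z + Z) = 3/((2*Z)) = 3*(1/(2*Z)) = 3/(2*Z))
q = -1086/121 (q = -6 - 160*((3/2)/11)**2 = -6 - 160*((3/2)*(1/11))**2 = -6 - 160*(3/22)**2 = -6 - 160*9/484 = -6 - 1*360/121 = -6 - 360/121 = -1086/121 ≈ -8.9752)
q + u = -1086/121 + 14752 = 1783906/121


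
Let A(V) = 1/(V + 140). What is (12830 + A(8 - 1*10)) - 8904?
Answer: 541789/138 ≈ 3926.0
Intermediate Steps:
A(V) = 1/(140 + V)
(12830 + A(8 - 1*10)) - 8904 = (12830 + 1/(140 + (8 - 1*10))) - 8904 = (12830 + 1/(140 + (8 - 10))) - 8904 = (12830 + 1/(140 - 2)) - 8904 = (12830 + 1/138) - 8904 = 1770541/138 - 8904 = 541789/138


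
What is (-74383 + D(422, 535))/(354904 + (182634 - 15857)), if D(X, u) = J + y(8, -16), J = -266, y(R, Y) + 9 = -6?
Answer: -74664/521681 ≈ -0.14312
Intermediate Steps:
y(R, Y) = -15 (y(R, Y) = -9 - 6 = -15)
D(X, u) = -281 (D(X, u) = -266 - 15 = -281)
(-74383 + D(422, 535))/(354904 + (182634 - 15857)) = (-74383 - 281)/(354904 + (182634 - 15857)) = -74664/(354904 + 166777) = -74664/521681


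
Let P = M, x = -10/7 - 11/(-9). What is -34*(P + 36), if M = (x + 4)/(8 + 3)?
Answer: -856358/693 ≈ -1235.7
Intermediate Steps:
x = -13/63 (x = -10*1/7 - 11*(-1/9) = -10/7 + 11/9 = -13/63 ≈ -0.20635)
M = 239/693 (M = (-13/63 + 4)/(8 + 3) = (239/63)/11 = (239/63)*(1/11) = 239/693 ≈ 0.34488)
P = 239/693 ≈ 0.34488
-34*(P + 36) = -34*(239/693 + 36) = -34*25187/693 = -856358/693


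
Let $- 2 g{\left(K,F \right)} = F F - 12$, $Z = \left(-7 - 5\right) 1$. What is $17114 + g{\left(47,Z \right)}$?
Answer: $17048$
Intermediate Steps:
$Z = -12$ ($Z = \left(-12\right) 1 = -12$)
$g{\left(K,F \right)} = 6 - \frac{F^{2}}{2}$ ($g{\left(K,F \right)} = - \frac{F F - 12}{2} = - \frac{F^{2} - 12}{2} = - \frac{-12 + F^{2}}{2} = 6 - \frac{F^{2}}{2}$)
$17114 + g{\left(47,Z \right)} = 17114 + \left(6 - \frac{\left(-12\right)^{2}}{2}\right) = 17114 + \left(6 - 72\right) = 17114 - 66 = 17048$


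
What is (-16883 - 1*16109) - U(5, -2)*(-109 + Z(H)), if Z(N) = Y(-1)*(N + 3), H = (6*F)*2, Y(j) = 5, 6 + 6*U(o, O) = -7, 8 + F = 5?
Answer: -100757/3 ≈ -33586.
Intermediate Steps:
F = -3 (F = -8 + 5 = -3)
U(o, O) = -13/6 (U(o, O) = -1 + (⅙)*(-7) = -1 - 7/6 = -13/6)
H = -36 (H = (6*(-3))*2 = -18*2 = -36)
Z(N) = 15 + 5*N (Z(N) = 5*(N + 3) = 5*(3 + N) = 15 + 5*N)
(-16883 - 1*16109) - U(5, -2)*(-109 + Z(H)) = (-16883 - 1*16109) - (-13)*(-109 + (15 + 5*(-36)))/6 = (-16883 - 16109) - (-13)*(-109 + (15 - 180))/6 = -32992 - (-13)*(-109 - 165)/6 = -32992 - (-13)*(-274)/6 = -32992 - 1*1781/3 = -32992 - 1781/3 = -100757/3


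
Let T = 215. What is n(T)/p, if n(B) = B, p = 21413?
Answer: 215/21413 ≈ 0.010041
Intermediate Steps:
n(T)/p = 215/21413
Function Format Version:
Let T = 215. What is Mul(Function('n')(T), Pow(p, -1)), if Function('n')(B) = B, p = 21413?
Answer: Rational(215, 21413) ≈ 0.010041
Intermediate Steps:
Mul(Function('n')(T), Pow(p, -1)) = Mul(215, Pow(21413, -1)) = Mul(215, Rational(1, 21413)) = Rational(215, 21413)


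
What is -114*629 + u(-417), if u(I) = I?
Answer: -72123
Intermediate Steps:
-114*629 + u(-417) = -114*629 - 417 = -71706 - 417 = -72123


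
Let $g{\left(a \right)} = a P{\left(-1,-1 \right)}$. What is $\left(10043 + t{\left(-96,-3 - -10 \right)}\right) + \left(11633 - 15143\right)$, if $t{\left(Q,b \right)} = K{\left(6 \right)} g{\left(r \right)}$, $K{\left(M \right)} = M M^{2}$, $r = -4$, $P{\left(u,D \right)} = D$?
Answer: $7397$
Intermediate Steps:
$g{\left(a \right)} = - a$ ($g{\left(a \right)} = a \left(-1\right) = - a$)
$K{\left(M \right)} = M^{3}$
$t{\left(Q,b \right)} = 864$ ($t{\left(Q,b \right)} = 6^{3} \left(\left(-1\right) \left(-4\right)\right) = 216 \cdot 4 = 864$)
$\left(10043 + t{\left(-96,-3 - -10 \right)}\right) + \left(11633 - 15143\right) = \left(10043 + 864\right) + \left(11633 - 15143\right) = 10907 - 3510 = 7397$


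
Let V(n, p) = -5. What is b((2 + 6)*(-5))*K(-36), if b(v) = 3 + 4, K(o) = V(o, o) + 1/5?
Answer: -168/5 ≈ -33.600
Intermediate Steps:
K(o) = -24/5 (K(o) = -5 + 1/5 = -24/5)
b(v) = 7
b((2 + 6)*(-5))*K(-36) = 7*(-24/5) = -168/5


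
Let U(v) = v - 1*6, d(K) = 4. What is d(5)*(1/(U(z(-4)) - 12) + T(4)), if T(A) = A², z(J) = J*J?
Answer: 62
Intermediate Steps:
z(J) = J²
U(v) = -6 + v (U(v) = v - 6 = -6 + v)
d(5)*(1/(U(z(-4)) - 12) + T(4)) = 4*(1/((-6 + (-4)²) - 12) + 4²) = 4*(1/((-6 + 16) - 12) + 16) = 4*(1/(10 - 12) + 16) = 4*(1/(-2) + 16) = 4*(-½ + 16) = 4*(31/2) = 62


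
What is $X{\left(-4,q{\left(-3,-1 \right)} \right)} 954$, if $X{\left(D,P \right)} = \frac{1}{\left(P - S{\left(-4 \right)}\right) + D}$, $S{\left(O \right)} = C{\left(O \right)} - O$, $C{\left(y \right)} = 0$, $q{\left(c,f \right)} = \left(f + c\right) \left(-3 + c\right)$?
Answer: $\frac{477}{8} \approx 59.625$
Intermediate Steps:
$q{\left(c,f \right)} = \left(-3 + c\right) \left(c + f\right)$ ($q{\left(c,f \right)} = \left(c + f\right) \left(-3 + c\right) = \left(-3 + c\right) \left(c + f\right)$)
$S{\left(O \right)} = - O$ ($S{\left(O \right)} = 0 - O = - O$)
$X{\left(D,P \right)} = \frac{1}{-4 + D + P}$ ($X{\left(D,P \right)} = \frac{1}{\left(P - \left(-1\right) \left(-4\right)\right) + D} = \frac{1}{\left(P - 4\right) + D} = \frac{1}{\left(-4 + P\right) + D} = \frac{1}{-4 + D + P}$)
$X{\left(-4,q{\left(-3,-1 \right)} \right)} 954 = \frac{1}{-4 - 4 - \left(-15 - 9\right)} 954 = \frac{1}{-4 - 4 + \left(9 + 9 + 3 + 3\right)} 954 = \frac{1}{-4 - 4 + 24} \cdot 954 = \frac{1}{16} \cdot 954 = \frac{477}{8}$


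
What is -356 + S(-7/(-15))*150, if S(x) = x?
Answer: -286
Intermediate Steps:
-356 + S(-7/(-15))*150 = -356 - 7/(-15)*150 = -356 - 7*(-1/15)*150 = -356 + (7/15)*150 = -356 + 70 = -286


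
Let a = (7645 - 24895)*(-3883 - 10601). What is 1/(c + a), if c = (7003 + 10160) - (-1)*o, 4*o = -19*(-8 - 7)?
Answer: 4/999464937 ≈ 4.0021e-9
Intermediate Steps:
a = 249849000 (a = -17250*(-14484) = 249849000)
o = 285/4 (o = (-19*(-8 - 7))/4 = (-19*(-15))/4 = (1/4)*285 = 285/4 ≈ 71.250)
c = 68937/4 (c = (7003 + 10160) - (-1)*285/4 = 17163 - 1*(-285/4) = 17163 + 285/4 = 68937/4 ≈ 17234.)
1/(c + a) = 1/(68937/4 + 249849000) = 1/(999464937/4) = 4/999464937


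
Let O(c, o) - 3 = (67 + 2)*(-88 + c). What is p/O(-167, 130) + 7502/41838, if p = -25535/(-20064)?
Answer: 23218261039/129538480896 ≈ 0.17924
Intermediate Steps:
O(c, o) = -6069 + 69*c (O(c, o) = 3 + (67 + 2)*(-88 + c) = 3 + 69*(-88 + c) = 3 + (-6072 + 69*c) = -6069 + 69*c)
p = 25535/20064 (p = -25535*(-1/20064) = 25535/20064 ≈ 1.2727)
p/O(-167, 130) + 7502/41838 = 25535/(20064*(-6069 + 69*(-167))) + 7502/41838 = 25535/(20064*(-6069 - 11523)) + 7502*(1/41838) = (25535/20064)/(-17592) + 3751/20919 = (25535/20064)*(-1/17592) + 3751/20919 = -25535/352965888 + 3751/20919 = 23218261039/129538480896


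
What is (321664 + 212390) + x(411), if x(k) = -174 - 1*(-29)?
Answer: 533909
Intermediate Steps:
x(k) = -145 (x(k) = -174 + 29 = -145)
(321664 + 212390) + x(411) = (321664 + 212390) - 145 = 534054 - 145 = 533909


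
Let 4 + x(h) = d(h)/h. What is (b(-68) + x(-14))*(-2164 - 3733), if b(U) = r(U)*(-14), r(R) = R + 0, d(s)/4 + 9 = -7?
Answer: -39321196/7 ≈ -5.6173e+6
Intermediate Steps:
d(s) = -64 (d(s) = -36 + 4*(-7) = -36 - 28 = -64)
r(R) = R
b(U) = -14*U (b(U) = U*(-14) = -14*U)
x(h) = -4 - 64/h
(b(-68) + x(-14))*(-2164 - 3733) = (-14*(-68) + (-4 - 64/(-14)))*(-2164 - 3733) = (952 + (-4 - 64*(-1/14)))*(-5897) = (952 + (-4 + 32/7))*(-5897) = (952 + 4/7)*(-5897) = (6668/7)*(-5897) = -39321196/7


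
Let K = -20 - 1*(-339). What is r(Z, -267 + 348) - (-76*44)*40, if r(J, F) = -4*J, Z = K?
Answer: 132484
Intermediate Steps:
K = 319 (K = -20 + 339 = 319)
Z = 319
r(Z, -267 + 348) - (-76*44)*40 = -4*319 - (-76*44)*40 = -1276 - (-3344)*40 = -1276 - 1*(-133760) = -1276 + 133760 = 132484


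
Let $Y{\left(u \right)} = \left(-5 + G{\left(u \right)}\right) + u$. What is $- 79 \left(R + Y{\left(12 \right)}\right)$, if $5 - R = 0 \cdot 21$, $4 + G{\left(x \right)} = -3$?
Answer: $-395$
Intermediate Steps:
$G{\left(x \right)} = -7$ ($G{\left(x \right)} = -4 - 3 = -7$)
$Y{\left(u \right)} = -12 + u$ ($Y{\left(u \right)} = \left(-5 - 7\right) + u = -12 + u$)
$R = 5$ ($R = 5 - 0 \cdot 21 = 5 - 0 = 5 + 0 = 5$)
$- 79 \left(R + Y{\left(12 \right)}\right) = - 79 \left(5 + \left(-12 + 12\right)\right) = - 79 \left(5 + 0\right) = \left(-79\right) 5 = -395$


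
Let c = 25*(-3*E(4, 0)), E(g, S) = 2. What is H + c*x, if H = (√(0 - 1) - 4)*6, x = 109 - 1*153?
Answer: 6576 + 6*I ≈ 6576.0 + 6.0*I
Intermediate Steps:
x = -44 (x = 109 - 153 = -44)
H = -24 + 6*I (H = (√(-1) - 4)*6 = (I - 4)*6 = (-4 + I)*6 = -24 + 6*I ≈ -24.0 + 6.0*I)
c = -150 (c = 25*(-3*2) = 25*(-6) = -150)
H + c*x = (-24 + 6*I) - 150*(-44) = (-24 + 6*I) + 6600 = 6576 + 6*I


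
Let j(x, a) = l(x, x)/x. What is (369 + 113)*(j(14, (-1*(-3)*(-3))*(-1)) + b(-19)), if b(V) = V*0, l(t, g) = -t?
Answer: -482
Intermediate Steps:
b(V) = 0
j(x, a) = -1 (j(x, a) = (-x)/x = -1)
(369 + 113)*(j(14, (-1*(-3)*(-3))*(-1)) + b(-19)) = (369 + 113)*(-1 + 0) = 482*(-1) = -482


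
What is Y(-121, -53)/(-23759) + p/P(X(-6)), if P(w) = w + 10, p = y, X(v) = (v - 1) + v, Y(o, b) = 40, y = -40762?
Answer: 968464238/71277 ≈ 13587.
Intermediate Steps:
X(v) = -1 + 2*v (X(v) = (-1 + v) + v = -1 + 2*v)
p = -40762
P(w) = 10 + w
Y(-121, -53)/(-23759) + p/P(X(-6)) = 40/(-23759) - 40762/(10 + (-1 + 2*(-6))) = 40*(-1/23759) - 40762/(10 + (-1 - 12)) = -40/23759 - 40762/(10 - 13) = -40/23759 - 40762/(-3) = -40/23759 - 40762*(-⅓) = -40/23759 + 40762/3 = 968464238/71277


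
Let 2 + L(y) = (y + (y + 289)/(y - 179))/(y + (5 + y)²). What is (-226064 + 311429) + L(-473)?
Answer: 3040955472066/35623813 ≈ 85363.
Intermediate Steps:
L(y) = -2 + (y + (289 + y)/(-179 + y))/(y + (5 + y)²) (L(y) = -2 + (y + (y + 289)/(y - 179))/(y + (5 + y)²) = -2 + (y + (289 + y)/(-179 + y))/(y + (5 + y)²))
(-226064 + 311429) + L(-473) = (-226064 + 311429) + (-9239 - 3710*(-473) - 337*(-473)² + 2*(-473)³)/(4475 - 1*(-473)³ + 168*(-473)² + 1944*(-473)) = 85365 + (-9239 + 1754830 - 337*223729 + 2*(-105823817))/(4475 - 1*(-105823817) + 168*223729 - 919512) = 85365 + (-9239 + 1754830 - 75396673 - 211647634)/(4475 + 105823817 + 37586472 - 919512) = 85365 - 285298716/142495252 = 85365 + (1/142495252)*(-285298716) = 85365 - 71324679/35623813 = 3040955472066/35623813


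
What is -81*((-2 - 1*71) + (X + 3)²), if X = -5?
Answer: 5589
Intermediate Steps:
-81*((-2 - 1*71) + (X + 3)²) = -81*((-2 - 1*71) + (-5 + 3)²) = -81*((-2 - 71) + (-2)²) = -81*(-73 + 4) = -81*(-69) = 5589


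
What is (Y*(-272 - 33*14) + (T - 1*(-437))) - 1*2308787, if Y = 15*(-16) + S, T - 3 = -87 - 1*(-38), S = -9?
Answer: -2125630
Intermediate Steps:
T = -46 (T = 3 + (-87 - 1*(-38)) = 3 + (-87 + 38) = 3 - 49 = -46)
Y = -249 (Y = 15*(-16) - 9 = -240 - 9 = -249)
(Y*(-272 - 33*14) + (T - 1*(-437))) - 1*2308787 = (-249*(-272 - 33*14) + (-46 - 1*(-437))) - 1*2308787 = (-249*(-272 - 1*462) + (-46 + 437)) - 2308787 = (-249*(-272 - 462) + 391) - 2308787 = (-249*(-734) + 391) - 2308787 = (182766 + 391) - 2308787 = 183157 - 2308787 = -2125630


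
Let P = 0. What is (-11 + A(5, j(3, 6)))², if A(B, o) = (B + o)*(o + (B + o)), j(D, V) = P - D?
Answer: 169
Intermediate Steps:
j(D, V) = -D (j(D, V) = 0 - D = -D)
A(B, o) = (B + o)*(B + 2*o)
(-11 + A(5, j(3, 6)))² = (-11 + (5² + 2*(-1*3)² + 3*5*(-1*3)))² = (-11 + (25 + 2*(-3)² + 3*5*(-3)))² = (-11 + (25 + 2*9 - 45))² = (-11 + (25 + 18 - 45))² = (-11 - 2)² = (-13)² = 169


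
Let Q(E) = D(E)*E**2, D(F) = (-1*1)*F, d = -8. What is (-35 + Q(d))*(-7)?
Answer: -3339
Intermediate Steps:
D(F) = -F
Q(E) = -E**3 (Q(E) = (-E)*E**2 = -E**3)
(-35 + Q(d))*(-7) = (-35 - 1*(-8)**3)*(-7) = (-35 - 1*(-512))*(-7) = (-35 + 512)*(-7) = 477*(-7) = -3339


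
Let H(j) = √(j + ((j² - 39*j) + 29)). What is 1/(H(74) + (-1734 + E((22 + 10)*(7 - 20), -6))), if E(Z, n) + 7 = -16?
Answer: -1757/3084356 - √2693/3084356 ≈ -0.00058647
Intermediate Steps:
E(Z, n) = -23 (E(Z, n) = -7 - 16 = -23)
H(j) = √(29 + j² - 38*j) (H(j) = √(j + (29 + j² - 39*j)) = √(29 + j² - 38*j))
1/(H(74) + (-1734 + E((22 + 10)*(7 - 20), -6))) = 1/(√(29 + 74² - 38*74) + (-1734 - 23)) = 1/(√(29 + 5476 - 2812) - 1757) = 1/(√2693 - 1757) = 1/(-1757 + √2693)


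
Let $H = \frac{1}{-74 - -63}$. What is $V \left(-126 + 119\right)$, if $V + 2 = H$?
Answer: $\frac{161}{11} \approx 14.636$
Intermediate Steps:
$H = - \frac{1}{11}$ ($H = \frac{1}{-74 + 63} = \frac{1}{-11} = - \frac{1}{11} \approx -0.090909$)
$V = - \frac{23}{11}$ ($V = -2 - \frac{1}{11} = - \frac{23}{11} \approx -2.0909$)
$V \left(-126 + 119\right) = - \frac{23 \left(-126 + 119\right)}{11} = \left(- \frac{23}{11}\right) \left(-7\right) = \frac{161}{11}$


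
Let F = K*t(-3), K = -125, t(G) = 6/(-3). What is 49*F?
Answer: 12250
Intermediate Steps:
t(G) = -2 (t(G) = 6*(-⅓) = -2)
F = 250 (F = -125*(-2) = 250)
49*F = 49*250 = 12250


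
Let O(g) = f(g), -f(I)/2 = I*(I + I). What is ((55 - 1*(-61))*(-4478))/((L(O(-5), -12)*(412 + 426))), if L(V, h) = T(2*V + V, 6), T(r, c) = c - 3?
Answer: -259724/1257 ≈ -206.62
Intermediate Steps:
f(I) = -4*I**2 (f(I) = -2*I*(I + I) = -2*I*2*I = -4*I**2)
O(g) = -4*g**2
T(r, c) = -3 + c
L(V, h) = 3 (L(V, h) = -3 + 6 = 3)
((55 - 1*(-61))*(-4478))/((L(O(-5), -12)*(412 + 426))) = ((55 - 1*(-61))*(-4478))/((3*(412 + 426))) = ((55 + 61)*(-4478))/((3*838)) = (116*(-4478))/2514 = -519448*1/2514 = -259724/1257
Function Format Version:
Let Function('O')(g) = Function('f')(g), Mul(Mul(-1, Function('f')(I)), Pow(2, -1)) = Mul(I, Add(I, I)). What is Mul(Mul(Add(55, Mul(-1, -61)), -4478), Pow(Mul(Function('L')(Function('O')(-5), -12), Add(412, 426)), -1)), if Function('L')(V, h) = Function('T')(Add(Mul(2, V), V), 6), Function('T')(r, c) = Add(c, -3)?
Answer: Rational(-259724, 1257) ≈ -206.62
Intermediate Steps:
Function('f')(I) = Mul(-4, Pow(I, 2)) (Function('f')(I) = Mul(-2, Mul(I, Add(I, I))) = Mul(-2, Mul(I, Mul(2, I))) = Mul(-2, Mul(2, Pow(I, 2))) = Mul(-4, Pow(I, 2)))
Function('O')(g) = Mul(-4, Pow(g, 2))
Function('T')(r, c) = Add(-3, c)
Function('L')(V, h) = 3 (Function('L')(V, h) = Add(-3, 6) = 3)
Mul(Mul(Add(55, Mul(-1, -61)), -4478), Pow(Mul(Function('L')(Function('O')(-5), -12), Add(412, 426)), -1)) = Mul(Mul(Add(55, Mul(-1, -61)), -4478), Pow(Mul(3, Add(412, 426)), -1)) = Mul(Mul(Add(55, 61), -4478), Pow(Mul(3, 838), -1)) = Mul(Mul(116, -4478), Pow(2514, -1)) = Mul(-519448, Rational(1, 2514)) = Rational(-259724, 1257)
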